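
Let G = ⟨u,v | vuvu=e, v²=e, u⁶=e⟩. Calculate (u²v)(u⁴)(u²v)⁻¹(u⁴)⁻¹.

[(u²v), (u⁴)] = (u²v)·(u⁴)·(u²v)⁻¹·(u⁴)⁻¹.
  (u²v) · (u⁴) = u⁴v
  (u⁴v) · (u²v) = u²
  (u²) · (u²) = u⁴

Answer: u⁴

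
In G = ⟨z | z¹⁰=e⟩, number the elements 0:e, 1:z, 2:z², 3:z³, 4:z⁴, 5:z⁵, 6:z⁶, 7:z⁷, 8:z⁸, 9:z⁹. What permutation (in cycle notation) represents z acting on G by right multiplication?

(0 1 2 3 4 5 6 7 8 9)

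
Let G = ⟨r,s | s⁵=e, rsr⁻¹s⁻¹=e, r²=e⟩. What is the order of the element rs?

Compute successive powers until reaching e:
  (rs)¹ = rs, (rs)² = s², (rs)³ = rs³, (rs)⁴ = s⁴, (rs)⁵ = r, (rs)⁶ = s, (rs)⁷ = rs², (rs)⁸ = s³, (rs)⁹ = rs⁴, (rs)¹⁰ = e.
The smallest positive k with (rs)ᵏ = e is 10.

Answer: 10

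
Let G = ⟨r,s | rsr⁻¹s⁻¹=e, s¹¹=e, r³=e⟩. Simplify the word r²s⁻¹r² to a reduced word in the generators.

Multiply left to right, reducing at each step:
  (r²) · s⁻¹ = r²s¹⁰
  (r²s¹⁰) · r² = rs¹⁰

Answer: rs¹⁰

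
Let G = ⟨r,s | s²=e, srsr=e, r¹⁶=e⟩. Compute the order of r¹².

Compute successive powers until reaching e:
  (r¹²)¹ = r¹², (r¹²)² = r⁸, (r¹²)³ = r⁴, (r¹²)⁴ = e.
The smallest positive k with (r¹²)ᵏ = e is 4.

Answer: 4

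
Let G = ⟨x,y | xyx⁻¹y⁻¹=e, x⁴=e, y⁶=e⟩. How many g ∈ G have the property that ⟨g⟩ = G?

⟨g⟩ = G would require ord(g) = |G| = 24, but the maximum element order in G is 12 < 24. So G is not cyclic and no single element generates it: the count is 0.

Answer: 0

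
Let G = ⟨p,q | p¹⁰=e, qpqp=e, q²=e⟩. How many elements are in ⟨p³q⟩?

|⟨p³q⟩| equals the order of p³q. Compute successive powers until reaching e:
  (p³q)¹ = p³q, (p³q)² = e.
The smallest positive k with (p³q)ᵏ = e is 2, so |⟨p³q⟩| = 2.

Answer: 2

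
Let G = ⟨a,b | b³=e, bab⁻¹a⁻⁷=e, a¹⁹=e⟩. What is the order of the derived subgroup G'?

G' = [G, G] is generated by all commutators. The generator-pair commutators are: [a, b] = a¹³.
The subgroup they normally generate is {e, a, a², a³, a⁴, a⁵, a⁶, a⁷, a⁸, a⁹, a¹⁰, a¹¹, a¹², a¹³, a¹⁴, a¹⁵, a¹⁶, a¹⁷, a¹⁸}, of order 19.
Check: |G/G'| = 57/19 = 3 is the order of the abelianisation.

Answer: 19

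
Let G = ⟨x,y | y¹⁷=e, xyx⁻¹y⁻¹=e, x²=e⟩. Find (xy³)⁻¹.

The order of (xy³) is 34 (smallest k with (xy³)ᵏ = e), so (xy³)⁻¹ = (xy³)³³ = xy¹⁴.
Check: (xy³) · (xy¹⁴) → (xy³) · x = y³;   (y³) · y¹⁴ = e, giving e as required.

Answer: xy¹⁴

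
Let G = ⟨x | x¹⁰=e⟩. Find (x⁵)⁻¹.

The order of (x⁵) is 2 (smallest k with (x⁵)ᵏ = e), so (x⁵)⁻¹ = (x⁵)¹ = x⁵.
Check: (x⁵) · (x⁵) → (x⁵) · x⁵ = e, giving e as required.

Answer: x⁵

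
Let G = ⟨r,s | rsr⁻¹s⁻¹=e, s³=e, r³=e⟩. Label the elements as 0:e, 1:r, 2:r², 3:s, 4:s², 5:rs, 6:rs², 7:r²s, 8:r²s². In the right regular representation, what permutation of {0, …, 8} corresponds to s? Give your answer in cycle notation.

(0 3 4)(1 5 6)(2 7 8)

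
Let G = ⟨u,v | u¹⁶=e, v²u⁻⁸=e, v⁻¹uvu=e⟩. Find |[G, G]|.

G' = [G, G] is generated by all commutators. The generator-pair commutators are: [u, v] = u².
The subgroup they normally generate is {e, u², u⁴, u⁶, u⁸, u¹⁰, u¹², u¹⁴}, of order 8.
Check: |G/G'| = 32/8 = 4 is the order of the abelianisation.

Answer: 8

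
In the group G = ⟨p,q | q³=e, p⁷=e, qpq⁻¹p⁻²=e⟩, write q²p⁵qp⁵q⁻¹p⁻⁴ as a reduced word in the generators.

Multiply left to right, reducing at each step:
  (q²) · p⁵ = p⁶q²
  (p⁶q²) · q = p⁶
  (p⁶) · p⁵ = p⁴
  (p⁴) · q⁻¹ = p⁴q²
  (p⁴q²) · p⁻⁴ = p²q²

Answer: p²q²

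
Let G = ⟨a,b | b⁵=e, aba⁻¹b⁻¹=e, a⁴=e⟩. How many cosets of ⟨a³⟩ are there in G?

First find ord(a³) by computing successive powers:
  (a³)¹ = a³, (a³)² = a², (a³)³ = a, (a³)⁴ = e.
So |⟨a³⟩| = ord(a³) = 4. With |G| = 20, by Lagrange [G : ⟨a³⟩] = 20/4 = 5.

Answer: 5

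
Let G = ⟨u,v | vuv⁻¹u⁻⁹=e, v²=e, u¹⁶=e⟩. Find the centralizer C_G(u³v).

⟨u³v⟩ ⊆ C_G(u³v) since powers of u³v commute with u³v; so |C_G(u³v)| ≥ |⟨u³v⟩| = 16.
By orbit–stabilizer, |C_G(u³v)| = |G| / |conj. class of u³v| = 32 / 2 = 16.
The 16 elements commuting with u³v are {e, u², u⁴, u⁶, u⁸, u¹⁰, u¹², u¹⁴, u⁹v, uv, u¹¹v, u³v, u¹³v, u⁵v, u¹⁵v, u⁷v}.

Answer: {e, u², u⁴, u⁶, u⁸, u¹⁰, u¹², u¹⁴, u⁹v, uv, u¹¹v, u³v, u¹³v, u⁵v, u¹⁵v, u⁷v}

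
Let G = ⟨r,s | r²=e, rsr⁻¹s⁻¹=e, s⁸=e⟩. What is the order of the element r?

Compute successive powers until reaching e:
  r¹ = r, r² = e.
The smallest positive k with rᵏ = e is 2.

Answer: 2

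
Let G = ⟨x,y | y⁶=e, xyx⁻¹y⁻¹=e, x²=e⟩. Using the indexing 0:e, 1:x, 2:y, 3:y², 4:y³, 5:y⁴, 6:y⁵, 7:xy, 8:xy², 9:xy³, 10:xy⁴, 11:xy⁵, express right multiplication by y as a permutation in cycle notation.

(0 2 3 4 5 6)(1 7 8 9 10 11)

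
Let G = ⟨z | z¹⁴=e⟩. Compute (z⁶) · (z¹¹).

Compute (z⁶) · (z¹¹) by multiplying left to right and reducing via the relations at each step:
  (z⁶) · z¹¹ = z³

Answer: z³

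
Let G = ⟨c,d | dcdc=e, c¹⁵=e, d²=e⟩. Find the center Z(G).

An element z ∈ Z(G) iff z commutes with every generator.
For example e is central: e·c = c = c·e; e·d = d = d·e.
Whereas c ∉ Z(G) since c·d = cd ≠ c¹⁴d = d·c.
Checking each of the 30 elements this way gives Z(G) = {e}, of order 1.

Answer: {e}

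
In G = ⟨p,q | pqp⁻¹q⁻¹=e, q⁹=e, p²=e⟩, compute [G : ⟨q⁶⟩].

First find ord(q⁶) by computing successive powers:
  (q⁶)¹ = q⁶, (q⁶)² = q³, (q⁶)³ = e.
So |⟨q⁶⟩| = ord(q⁶) = 3. With |G| = 18, by Lagrange [G : ⟨q⁶⟩] = 18/3 = 6.

Answer: 6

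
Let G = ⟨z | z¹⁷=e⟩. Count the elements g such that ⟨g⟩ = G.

G is cyclic of order 17. An element generates G iff its order is 17, and a cyclic group of order 17 has exactly φ(17) = 16 such elements.

Answer: 16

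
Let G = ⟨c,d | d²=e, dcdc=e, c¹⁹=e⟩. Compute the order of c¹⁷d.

Compute successive powers until reaching e:
  (c¹⁷d)¹ = c¹⁷d, (c¹⁷d)² = e.
The smallest positive k with (c¹⁷d)ᵏ = e is 2.

Answer: 2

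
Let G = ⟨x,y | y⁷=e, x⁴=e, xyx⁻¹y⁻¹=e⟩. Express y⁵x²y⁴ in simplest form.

Multiply left to right, reducing at each step:
  (y⁵) · x² = x²y⁵
  (x²y⁵) · y⁴ = x²y²

Answer: x²y²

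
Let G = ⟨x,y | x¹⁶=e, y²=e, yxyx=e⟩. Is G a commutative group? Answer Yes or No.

x·y = xy but y·x = x¹⁵y, so x·y ≠ y·x and G is not abelian.

Answer: No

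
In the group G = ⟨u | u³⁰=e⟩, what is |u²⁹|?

Compute successive powers until reaching e:
  (u²⁹)¹ = u²⁹, (u²⁹)² = u²⁸, (u²⁹)³ = u²⁷, (u²⁹)⁴ = u²⁶, (u²⁹)⁵ = u²⁵, (u²⁹)⁶ = u²⁴, (u²⁹)⁷ = u²³, (u²⁹)⁸ = u²², (u²⁹)⁹ = u²¹, (u²⁹)¹⁰ = u²⁰, (u²⁹)¹¹ = u¹⁹, (u²⁹)¹² = u¹⁸, (u²⁹)¹³ = u¹⁷, (u²⁹)¹⁴ = u¹⁶, (u²⁹)¹⁵ = u¹⁵, (u²⁹)¹⁶ = u¹⁴, (u²⁹)¹⁷ = u¹³, (u²⁹)¹⁸ = u¹², (u²⁹)¹⁹ = u¹¹, (u²⁹)²⁰ = u¹⁰, (u²⁹)²¹ = u⁹, (u²⁹)²² = u⁸, (u²⁹)²³ = u⁷, (u²⁹)²⁴ = u⁶, (u²⁹)²⁵ = u⁵, (u²⁹)²⁶ = u⁴, (u²⁹)²⁷ = u³, (u²⁹)²⁸ = u², (u²⁹)²⁹ = u, (u²⁹)³⁰ = e.
The smallest positive k with (u²⁹)ᵏ = e is 30.

Answer: 30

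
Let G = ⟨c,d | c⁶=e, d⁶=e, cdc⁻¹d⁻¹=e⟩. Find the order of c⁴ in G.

Compute successive powers until reaching e:
  (c⁴)¹ = c⁴, (c⁴)² = c², (c⁴)³ = e.
The smallest positive k with (c⁴)ᵏ = e is 3.

Answer: 3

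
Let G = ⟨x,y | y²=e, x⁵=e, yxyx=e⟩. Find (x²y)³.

Compute successive powers of (x²y), reducing at each step:
  (x²y)²: (x²y) · x² = y;   y · y = e
  (x²y)³: e · x² = x²;   (x²) · y = x²y

Answer: x²y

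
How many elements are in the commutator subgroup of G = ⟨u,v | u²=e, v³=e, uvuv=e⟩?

G' = [G, G] is generated by all commutators. The generator-pair commutators are: [u, v] = v.
The subgroup they normally generate is {e, v, v²}, of order 3.
Check: |G/G'| = 6/3 = 2 is the order of the abelianisation.

Answer: 3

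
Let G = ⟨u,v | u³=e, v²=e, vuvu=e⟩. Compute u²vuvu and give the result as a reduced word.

Multiply left to right, reducing at each step:
  (u²) · v = u²v
  (u²v) · u = uv
  (uv) · v = u
  u · u = u²

Answer: u²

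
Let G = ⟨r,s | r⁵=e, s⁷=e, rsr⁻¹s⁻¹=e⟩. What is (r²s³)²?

Compute successive powers of (r²s³), reducing at each step:
  (r²s³)²: (r²s³) · r² = r⁴s³;   (r⁴s³) · s³ = r⁴s⁶

Answer: r⁴s⁶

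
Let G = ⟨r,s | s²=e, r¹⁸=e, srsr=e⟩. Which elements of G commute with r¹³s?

⟨r¹³s⟩ ⊆ C_G(r¹³s) since powers of r¹³s commute with r¹³s; so |C_G(r¹³s)| ≥ |⟨r¹³s⟩| = 2.
By orbit–stabilizer, |C_G(r¹³s)| = |G| / |conj. class of r¹³s| = 36 / 9 = 4.
The 4 elements commuting with r¹³s are {e, r⁹, r⁴s, r¹³s}.

Answer: {e, r⁹, r⁴s, r¹³s}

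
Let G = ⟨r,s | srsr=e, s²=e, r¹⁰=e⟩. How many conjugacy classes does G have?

The conjugacy classes (representative and size) are:
  [e] (size 1), [r] (size 2), [r²] (size 2), [r³] (size 2), [r⁴] (size 2), [r⁵] (size 1), [r²s] (size 5), [r³s] (size 5).
Class equation: 1 + 2 + 2 + 2 + 2 + 1 + 5 + 5 = 20 = |G|. So G has 8 conjugacy classes.

Answer: 8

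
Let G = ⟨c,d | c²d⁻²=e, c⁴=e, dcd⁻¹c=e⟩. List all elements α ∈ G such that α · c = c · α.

⟨c⟩ ⊆ C_G(c) since powers of c commute with c; so |C_G(c)| ≥ |⟨c⟩| = 4.
By orbit–stabilizer, |C_G(c)| = |G| / |conj. class of c| = 8 / 2 = 4.
The 4 elements commuting with c are {e, c, c², c³}.

Answer: {e, c, c², c³}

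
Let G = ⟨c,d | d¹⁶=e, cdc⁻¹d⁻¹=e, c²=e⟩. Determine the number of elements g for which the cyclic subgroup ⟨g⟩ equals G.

⟨g⟩ = G would require ord(g) = |G| = 32, but the maximum element order in G is 16 < 32. So G is not cyclic and no single element generates it: the count is 0.

Answer: 0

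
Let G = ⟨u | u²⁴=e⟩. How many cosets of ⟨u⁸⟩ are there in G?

First find ord(u⁸) by computing successive powers:
  (u⁸)¹ = u⁸, (u⁸)² = u¹⁶, (u⁸)³ = e.
So |⟨u⁸⟩| = ord(u⁸) = 3. With |G| = 24, by Lagrange [G : ⟨u⁸⟩] = 24/3 = 8.

Answer: 8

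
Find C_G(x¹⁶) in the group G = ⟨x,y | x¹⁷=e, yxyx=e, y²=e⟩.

⟨x¹⁶⟩ ⊆ C_G(x¹⁶) since powers of x¹⁶ commute with x¹⁶; so |C_G(x¹⁶)| ≥ |⟨x¹⁶⟩| = 17.
By orbit–stabilizer, |C_G(x¹⁶)| = |G| / |conj. class of x¹⁶| = 34 / 2 = 17.
The 17 elements commuting with x¹⁶ are {e, x, x², x³, x⁴, x⁵, x⁶, x⁷, x⁸, x⁹, x¹⁰, x¹¹, x¹², x¹³, x¹⁴, x¹⁵, x¹⁶}.

Answer: {e, x, x², x³, x⁴, x⁵, x⁶, x⁷, x⁸, x⁹, x¹⁰, x¹¹, x¹², x¹³, x¹⁴, x¹⁵, x¹⁶}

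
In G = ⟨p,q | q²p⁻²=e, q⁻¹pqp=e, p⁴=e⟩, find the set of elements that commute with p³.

⟨p³⟩ ⊆ C_G(p³) since powers of p³ commute with p³; so |C_G(p³)| ≥ |⟨p³⟩| = 4.
By orbit–stabilizer, |C_G(p³)| = |G| / |conj. class of p³| = 8 / 2 = 4.
The 4 elements commuting with p³ are {e, p, p², p³}.

Answer: {e, p, p², p³}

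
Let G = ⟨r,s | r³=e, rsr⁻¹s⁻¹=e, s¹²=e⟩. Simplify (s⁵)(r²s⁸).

Compute (s⁵) · (r²s⁸) by multiplying left to right and reducing via the relations at each step:
  (s⁵) · r² = r²s⁵
  (r²s⁵) · s⁸ = r²s

Answer: r²s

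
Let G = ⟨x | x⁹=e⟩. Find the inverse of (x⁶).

The order of (x⁶) is 3 (smallest k with (x⁶)ᵏ = e), so (x⁶)⁻¹ = (x⁶)² = x³.
Check: (x⁶) · (x³) → (x⁶) · x³ = e, giving e as required.

Answer: x³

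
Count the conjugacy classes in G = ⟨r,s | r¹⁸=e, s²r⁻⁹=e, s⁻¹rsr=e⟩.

The conjugacy classes (representative and size) are:
  [e] (size 1), [r¹⁷] (size 2), [r¹⁶] (size 2), [r³] (size 2), [r¹⁴] (size 2), [r¹³] (size 2), [r¹²] (size 2), [r¹¹] (size 2), [r¹⁰] (size 2), [r⁹] (size 1), [r⁸s] (size 9), [rs] (size 9).
Class equation: 1 + 2 + 2 + 2 + 2 + 2 + 2 + 2 + 2 + 1 + 9 + 9 = 36 = |G|. So G has 12 conjugacy classes.

Answer: 12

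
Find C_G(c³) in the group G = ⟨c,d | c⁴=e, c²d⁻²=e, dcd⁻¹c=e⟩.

⟨c³⟩ ⊆ C_G(c³) since powers of c³ commute with c³; so |C_G(c³)| ≥ |⟨c³⟩| = 4.
By orbit–stabilizer, |C_G(c³)| = |G| / |conj. class of c³| = 8 / 2 = 4.
The 4 elements commuting with c³ are {e, c, c², c³}.

Answer: {e, c, c², c³}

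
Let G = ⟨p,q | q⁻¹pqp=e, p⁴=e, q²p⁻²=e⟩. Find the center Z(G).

An element z ∈ Z(G) iff z commutes with every generator.
For example p² is central: (p²)·p = p³ = p·(p²); (p²)·q = q⁻¹ = q·(p²).
Whereas p ∉ Z(G) since p·q = pq ≠ pq⁻¹ = q·p.
Checking each of the 8 elements this way gives Z(G) = {e, p²}, of order 2.

Answer: {e, p²}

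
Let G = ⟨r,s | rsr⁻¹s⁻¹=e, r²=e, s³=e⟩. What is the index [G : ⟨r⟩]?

First find ord(r) by computing successive powers:
  r¹ = r, r² = e.
So |⟨r⟩| = ord(r) = 2. With |G| = 6, by Lagrange [G : ⟨r⟩] = 6/2 = 3.

Answer: 3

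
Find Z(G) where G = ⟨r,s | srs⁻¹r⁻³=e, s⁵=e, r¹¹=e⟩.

An element z ∈ Z(G) iff z commutes with every generator.
For example e is central: e·r = r = r·e; e·s = s = s·e.
Whereas r ∉ Z(G) since r·s = rs ≠ r³s = s·r.
Checking each of the 55 elements this way gives Z(G) = {e}, of order 1.

Answer: {e}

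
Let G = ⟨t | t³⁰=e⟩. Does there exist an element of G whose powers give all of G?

|G| = 30. The element t has order 30 (its powers give 30 distinct elements), so ⟨t⟩ = G and G is cyclic.

Answer: Yes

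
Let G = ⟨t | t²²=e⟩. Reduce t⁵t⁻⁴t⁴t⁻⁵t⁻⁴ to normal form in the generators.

Multiply left to right, reducing at each step:
  (t⁵) · t⁻⁴ = t
  t · t⁴ = t⁵
  (t⁵) · t⁻⁵ = e
  e · t⁻⁴ = t¹⁸

Answer: t¹⁸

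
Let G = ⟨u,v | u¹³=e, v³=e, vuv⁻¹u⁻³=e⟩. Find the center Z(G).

An element z ∈ Z(G) iff z commutes with every generator.
For example e is central: e·u = u = u·e; e·v = v = v·e.
Whereas u ∉ Z(G) since u·v = uv ≠ u³v = v·u.
Checking each of the 39 elements this way gives Z(G) = {e}, of order 1.

Answer: {e}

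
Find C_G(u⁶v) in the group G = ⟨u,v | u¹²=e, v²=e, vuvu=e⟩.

⟨u⁶v⟩ ⊆ C_G(u⁶v) since powers of u⁶v commute with u⁶v; so |C_G(u⁶v)| ≥ |⟨u⁶v⟩| = 2.
By orbit–stabilizer, |C_G(u⁶v)| = |G| / |conj. class of u⁶v| = 24 / 6 = 4.
The 4 elements commuting with u⁶v are {e, u⁶, v, u⁶v}.

Answer: {e, u⁶, v, u⁶v}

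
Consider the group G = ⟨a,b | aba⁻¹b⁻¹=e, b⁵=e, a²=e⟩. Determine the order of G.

Enumerate words in the generators, reducing via the relations: the distinct elements are
  {a, b, e, ab, b², b³, b⁴, ab², ab³, ab⁴}.
No further products give new elements, so |G| = 10.

Answer: 10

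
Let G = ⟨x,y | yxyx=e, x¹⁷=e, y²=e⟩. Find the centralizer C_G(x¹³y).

⟨x¹³y⟩ ⊆ C_G(x¹³y) since powers of x¹³y commute with x¹³y; so |C_G(x¹³y)| ≥ |⟨x¹³y⟩| = 2.
By orbit–stabilizer, |C_G(x¹³y)| = |G| / |conj. class of x¹³y| = 34 / 17 = 2.
The 2 elements commuting with x¹³y are {e, x¹³y}.

Answer: {e, x¹³y}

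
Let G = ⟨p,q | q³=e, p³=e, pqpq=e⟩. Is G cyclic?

Every cyclic group is abelian. But p·q = pq while q·p = p²q², so p·q ≠ q·p and G is not abelian. Hence G is not cyclic.

Answer: No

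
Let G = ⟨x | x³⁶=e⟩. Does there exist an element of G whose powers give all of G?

|G| = 36. The element x has order 36 (its powers give 36 distinct elements), so ⟨x⟩ = G and G is cyclic.

Answer: Yes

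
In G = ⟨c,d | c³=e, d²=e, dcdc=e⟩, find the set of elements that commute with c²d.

⟨c²d⟩ ⊆ C_G(c²d) since powers of c²d commute with c²d; so |C_G(c²d)| ≥ |⟨c²d⟩| = 2.
By orbit–stabilizer, |C_G(c²d)| = |G| / |conj. class of c²d| = 6 / 3 = 2.
The 2 elements commuting with c²d are {e, c²d}.

Answer: {e, c²d}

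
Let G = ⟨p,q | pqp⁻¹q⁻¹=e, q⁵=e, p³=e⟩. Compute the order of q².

Compute successive powers until reaching e:
  (q²)¹ = q², (q²)² = q⁴, (q²)³ = q, (q²)⁴ = q³, (q²)⁵ = e.
The smallest positive k with (q²)ᵏ = e is 5.

Answer: 5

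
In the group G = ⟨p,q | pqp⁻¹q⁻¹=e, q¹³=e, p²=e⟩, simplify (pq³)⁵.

Compute successive powers of (pq³), reducing at each step:
  (pq³)²: (pq³) · p = q³;   (q³) · q³ = q⁶
  (pq³)³: (q⁶) · p = pq⁶;   (pq⁶) · q³ = pq⁹
  (pq³)⁴: (pq⁹) · p = q⁹;   (q⁹) · q³ = q¹²
  (pq³)⁵: (q¹²) · p = pq¹²;   (pq¹²) · q³ = pq²

Answer: pq²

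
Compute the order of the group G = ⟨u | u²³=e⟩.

G is generated by a single element, so G is cyclic. The relator gives u²³ = e and no smaller power is forced to be e, so the 23 powers {e, u, u², u³, u⁴, u⁵, u⁶, u⁷, u⁸, u⁹, u²², u²¹, u²⁰, u¹², u¹³, u¹¹, u¹⁰, u¹⁴, u¹⁵, u¹⁶, u¹⁷, u¹⁸, u¹⁹} are distinct. Hence |G| = 23.

Answer: 23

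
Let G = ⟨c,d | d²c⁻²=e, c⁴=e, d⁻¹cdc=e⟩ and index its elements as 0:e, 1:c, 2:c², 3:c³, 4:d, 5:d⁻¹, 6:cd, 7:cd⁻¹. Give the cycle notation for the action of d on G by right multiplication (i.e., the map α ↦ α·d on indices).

(0 4 2 5)(1 6 3 7)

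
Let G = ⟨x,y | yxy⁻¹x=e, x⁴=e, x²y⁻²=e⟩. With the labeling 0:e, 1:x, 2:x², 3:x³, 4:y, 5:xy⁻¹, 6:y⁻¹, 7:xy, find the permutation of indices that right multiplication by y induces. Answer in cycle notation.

(0 4 2 6)(1 7 3 5)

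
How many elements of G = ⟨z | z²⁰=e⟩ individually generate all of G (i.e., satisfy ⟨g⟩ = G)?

G is cyclic of order 20. An element generates G iff its order is 20, and a cyclic group of order 20 has exactly φ(20) = 8 such elements.

Answer: 8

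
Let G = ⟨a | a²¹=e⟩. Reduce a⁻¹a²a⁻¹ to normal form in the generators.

Multiply left to right, reducing at each step:
  (a²⁰) · a² = a
  a · a⁻¹ = e

Answer: e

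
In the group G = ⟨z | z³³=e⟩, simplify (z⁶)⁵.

Compute successive powers of (z⁶), reducing at each step:
  (z⁶)²: (z⁶) · z⁶ = z¹²
  (z⁶)³: (z¹²) · z⁶ = z¹⁸
  (z⁶)⁴: (z¹⁸) · z⁶ = z²⁴
  (z⁶)⁵: (z²⁴) · z⁶ = z³⁰

Answer: z³⁰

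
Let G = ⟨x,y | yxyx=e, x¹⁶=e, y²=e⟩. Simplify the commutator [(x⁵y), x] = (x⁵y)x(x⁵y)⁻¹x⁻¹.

[(x⁵y), x] = (x⁵y)·x·(x⁵y)⁻¹·x⁻¹.
  (x⁵y) · x = x⁴y
  (x⁴y) · (x⁵y) = x¹⁵
  (x¹⁵) · (x¹⁵) = x¹⁴

Answer: x¹⁴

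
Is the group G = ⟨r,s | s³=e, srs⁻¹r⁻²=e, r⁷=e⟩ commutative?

r·s = rs but s·r = r²s, so r·s ≠ s·r and G is not abelian.

Answer: No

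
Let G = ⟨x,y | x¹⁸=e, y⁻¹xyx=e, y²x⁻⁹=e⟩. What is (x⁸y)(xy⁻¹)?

Compute (x⁸y) · (xy⁻¹) by multiplying left to right and reducing via the relations at each step:
  (x⁸y) · x = x⁷y
  (x⁷y) · y⁻¹ = x⁷

Answer: x⁷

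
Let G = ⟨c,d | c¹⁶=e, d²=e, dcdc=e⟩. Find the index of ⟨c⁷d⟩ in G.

First find ord(c⁷d) by computing successive powers:
  (c⁷d)¹ = c⁷d, (c⁷d)² = e.
So |⟨c⁷d⟩| = ord(c⁷d) = 2. With |G| = 32, by Lagrange [G : ⟨c⁷d⟩] = 32/2 = 16.

Answer: 16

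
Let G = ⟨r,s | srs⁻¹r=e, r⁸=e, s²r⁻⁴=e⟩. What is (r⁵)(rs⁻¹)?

Compute (r⁵) · (rs⁻¹) by multiplying left to right and reducing via the relations at each step:
  (r⁵) · r = r⁶
  (r⁶) · s⁻¹ = r²s

Answer: r²s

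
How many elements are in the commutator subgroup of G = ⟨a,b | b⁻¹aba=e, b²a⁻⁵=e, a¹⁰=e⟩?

G' = [G, G] is generated by all commutators. The generator-pair commutators are: [a, b] = a².
The subgroup they normally generate is {e, a², a⁴, a⁶, a⁸}, of order 5.
Check: |G/G'| = 20/5 = 4 is the order of the abelianisation.

Answer: 5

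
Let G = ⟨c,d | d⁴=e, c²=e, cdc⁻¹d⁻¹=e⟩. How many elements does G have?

Enumerate words in the generators, reducing via the relations: the distinct elements are
  {c, d, e, cd, d², d³, cd², cd³}.
No further products give new elements, so |G| = 8.

Answer: 8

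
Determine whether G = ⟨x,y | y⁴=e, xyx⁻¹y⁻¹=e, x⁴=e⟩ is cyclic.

|G| = 16, but the maximum element order in G is 4 < 16. No single element generates all of G, so G is not cyclic.

Answer: No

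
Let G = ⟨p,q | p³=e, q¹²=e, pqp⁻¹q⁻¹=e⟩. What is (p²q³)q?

Compute (p²q³) · q by multiplying left to right and reducing via the relations at each step:
  (p²q³) · q = p²q⁴

Answer: p²q⁴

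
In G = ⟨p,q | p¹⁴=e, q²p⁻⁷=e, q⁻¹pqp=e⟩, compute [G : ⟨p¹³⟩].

First find ord(p¹³) by computing successive powers:
  (p¹³)¹ = p¹³, (p¹³)² = p¹², (p¹³)³ = p¹¹, (p¹³)⁴ = p¹⁰, (p¹³)⁵ = p⁹, (p¹³)⁶ = p⁸, (p¹³)⁷ = p⁷, (p¹³)⁸ = p⁶, (p¹³)⁹ = p⁵, (p¹³)¹⁰ = p⁴, (p¹³)¹¹ = p³, (p¹³)¹² = p², (p¹³)¹³ = p, (p¹³)¹⁴ = e.
So |⟨p¹³⟩| = ord(p¹³) = 14. With |G| = 28, by Lagrange [G : ⟨p¹³⟩] = 28/14 = 2.

Answer: 2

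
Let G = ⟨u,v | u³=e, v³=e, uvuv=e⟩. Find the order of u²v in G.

Compute successive powers until reaching e:
  (u²v)¹ = u²v, (u²v)² = v²u, (u²v)³ = e.
The smallest positive k with (u²v)ᵏ = e is 3.

Answer: 3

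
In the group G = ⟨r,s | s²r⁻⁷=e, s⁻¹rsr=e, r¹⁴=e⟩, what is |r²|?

Compute successive powers until reaching e:
  (r²)¹ = r², (r²)² = r⁴, (r²)³ = r⁶, (r²)⁴ = r⁸, (r²)⁵ = r¹⁰, (r²)⁶ = r¹², (r²)⁷ = e.
The smallest positive k with (r²)ᵏ = e is 7.

Answer: 7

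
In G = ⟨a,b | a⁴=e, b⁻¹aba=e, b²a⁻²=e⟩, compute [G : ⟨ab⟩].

First find ord(ab) by computing successive powers:
  (ab)¹ = ab, (ab)² = a², (ab)³ = ab⁻¹, (ab)⁴ = e.
So |⟨ab⟩| = ord(ab) = 4. With |G| = 8, by Lagrange [G : ⟨ab⟩] = 8/4 = 2.

Answer: 2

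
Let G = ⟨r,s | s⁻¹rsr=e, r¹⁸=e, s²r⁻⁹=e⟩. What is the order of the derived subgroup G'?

G' = [G, G] is generated by all commutators. The generator-pair commutators are: [r, s] = r².
The subgroup they normally generate is {e, r², r⁴, r⁶, r⁸, r¹⁰, r¹², r¹⁴, r¹⁶}, of order 9.
Check: |G/G'| = 36/9 = 4 is the order of the abelianisation.

Answer: 9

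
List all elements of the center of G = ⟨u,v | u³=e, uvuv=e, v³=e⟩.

An element z ∈ Z(G) iff z commutes with every generator.
For example e is central: e·u = u = u·e; e·v = v = v·e.
Whereas u ∉ Z(G) since u·v = uv ≠ u²v² = v·u.
Checking each of the 12 elements this way gives Z(G) = {e}, of order 1.

Answer: {e}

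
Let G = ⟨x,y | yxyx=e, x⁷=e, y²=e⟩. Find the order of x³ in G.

Compute successive powers until reaching e:
  (x³)¹ = x³, (x³)² = x⁶, (x³)³ = x², (x³)⁴ = x⁵, (x³)⁵ = x, (x³)⁶ = x⁴, (x³)⁷ = e.
The smallest positive k with (x³)ᵏ = e is 7.

Answer: 7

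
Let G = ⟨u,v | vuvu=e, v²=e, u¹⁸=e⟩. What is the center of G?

An element z ∈ Z(G) iff z commutes with every generator.
For example u⁹ is central: (u⁹)·u = u¹⁰ = u·(u⁹); (u⁹)·v = u⁹v = v·(u⁹).
Whereas u ∉ Z(G) since u·v = uv ≠ u¹⁷v = v·u.
Checking each of the 36 elements this way gives Z(G) = {e, u⁹}, of order 2.

Answer: {e, u⁹}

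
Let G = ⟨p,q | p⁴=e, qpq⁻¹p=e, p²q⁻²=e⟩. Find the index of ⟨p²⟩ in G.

First find ord(p²) by computing successive powers:
  (p²)¹ = p², (p²)² = e.
So |⟨p²⟩| = ord(p²) = 2. With |G| = 8, by Lagrange [G : ⟨p²⟩] = 8/2 = 4.

Answer: 4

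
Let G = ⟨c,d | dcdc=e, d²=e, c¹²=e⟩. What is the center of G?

An element z ∈ Z(G) iff z commutes with every generator.
For example c⁶ is central: (c⁶)·c = c⁷ = c·(c⁶); (c⁶)·d = c⁶d = d·(c⁶).
Whereas c ∉ Z(G) since c·d = cd ≠ c¹¹d = d·c.
Checking each of the 24 elements this way gives Z(G) = {e, c⁶}, of order 2.

Answer: {e, c⁶}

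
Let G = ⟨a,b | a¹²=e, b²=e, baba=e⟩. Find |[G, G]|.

G' = [G, G] is generated by all commutators. The generator-pair commutators are: [a, b] = a².
The subgroup they normally generate is {e, a², a⁴, a⁶, a⁸, a¹⁰}, of order 6.
Check: |G/G'| = 24/6 = 4 is the order of the abelianisation.

Answer: 6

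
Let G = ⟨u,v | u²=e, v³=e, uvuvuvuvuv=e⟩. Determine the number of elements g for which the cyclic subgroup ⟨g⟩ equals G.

⟨g⟩ = G would require ord(g) = |G| = 60, but the maximum element order in G is 5 < 60. So G is not cyclic and no single element generates it: the count is 0.

Answer: 0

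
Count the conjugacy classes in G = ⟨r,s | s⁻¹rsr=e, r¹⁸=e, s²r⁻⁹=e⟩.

The conjugacy classes (representative and size) are:
  [e] (size 1), [r¹⁷] (size 2), [r¹⁶] (size 2), [r³] (size 2), [r¹⁴] (size 2), [r¹³] (size 2), [r¹²] (size 2), [r¹¹] (size 2), [r¹⁰] (size 2), [r⁹] (size 1), [r⁸s] (size 9), [rs] (size 9).
Class equation: 1 + 2 + 2 + 2 + 2 + 2 + 2 + 2 + 2 + 1 + 9 + 9 = 36 = |G|. So G has 12 conjugacy classes.

Answer: 12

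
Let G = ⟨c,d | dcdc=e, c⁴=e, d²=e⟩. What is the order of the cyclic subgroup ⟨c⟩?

|⟨c⟩| equals the order of c. Compute successive powers until reaching e:
  c¹ = c, c² = c², c³ = c³, c⁴ = e.
The smallest positive k with cᵏ = e is 4, so |⟨c⟩| = 4.

Answer: 4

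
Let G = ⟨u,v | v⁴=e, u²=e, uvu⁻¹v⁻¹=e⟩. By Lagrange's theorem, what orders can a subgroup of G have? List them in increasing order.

|G| = 8 = 2³. By Lagrange's theorem the order of any subgroup divides 8; the divisors of 8 are 1, 2, 4, 8.

Answer: 1, 2, 4, 8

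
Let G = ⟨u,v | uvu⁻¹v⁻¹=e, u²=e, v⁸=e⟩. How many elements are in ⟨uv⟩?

|⟨uv⟩| equals the order of uv. Compute successive powers until reaching e:
  (uv)¹ = uv, (uv)² = v², (uv)³ = uv³, (uv)⁴ = v⁴, (uv)⁵ = uv⁵, (uv)⁶ = v⁶, (uv)⁷ = uv⁷, (uv)⁸ = e.
The smallest positive k with (uv)ᵏ = e is 8, so |⟨uv⟩| = 8.

Answer: 8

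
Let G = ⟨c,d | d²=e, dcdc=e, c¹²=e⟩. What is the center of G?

An element z ∈ Z(G) iff z commutes with every generator.
For example c⁶ is central: (c⁶)·c = c⁷ = c·(c⁶); (c⁶)·d = c⁶d = d·(c⁶).
Whereas c ∉ Z(G) since c·d = cd ≠ c¹¹d = d·c.
Checking each of the 24 elements this way gives Z(G) = {e, c⁶}, of order 2.

Answer: {e, c⁶}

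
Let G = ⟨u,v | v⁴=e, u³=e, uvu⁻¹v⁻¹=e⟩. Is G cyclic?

|G| = 12. The element uv has order 12 (its powers give 12 distinct elements), so ⟨uv⟩ = G and G is cyclic.

Answer: Yes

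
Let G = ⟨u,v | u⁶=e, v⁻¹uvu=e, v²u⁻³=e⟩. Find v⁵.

Compute successive powers of v, reducing at each step:
  v²: v · v = u³
  v³: (u³) · v = v⁻¹
  v⁴: (v⁻¹) · v = e
  v⁵: e · v = v

Answer: v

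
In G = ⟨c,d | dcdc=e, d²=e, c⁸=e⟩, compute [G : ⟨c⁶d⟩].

First find ord(c⁶d) by computing successive powers:
  (c⁶d)¹ = c⁶d, (c⁶d)² = e.
So |⟨c⁶d⟩| = ord(c⁶d) = 2. With |G| = 16, by Lagrange [G : ⟨c⁶d⟩] = 16/2 = 8.

Answer: 8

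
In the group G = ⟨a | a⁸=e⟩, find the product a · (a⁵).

Compute a · (a⁵) by multiplying left to right and reducing via the relations at each step:
  a · a⁵ = a⁶

Answer: a⁶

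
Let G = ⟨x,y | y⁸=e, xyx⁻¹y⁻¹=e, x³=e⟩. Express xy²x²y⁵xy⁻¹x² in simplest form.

Multiply left to right, reducing at each step:
  x · y² = xy²
  (xy²) · x² = y²
  (y²) · y⁵ = y⁷
  (y⁷) · x = xy⁷
  (xy⁷) · y⁻¹ = xy⁶
  (xy⁶) · x² = y⁶

Answer: y⁶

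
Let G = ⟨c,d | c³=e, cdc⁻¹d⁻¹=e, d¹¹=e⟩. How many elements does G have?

Enumerate words in the generators, reducing via the relations: the distinct elements are
  {c, d, e, cd, c², d², d³, d⁴, d⁵, d⁶, d⁷, d⁸, d⁹, cd², cd³, cd⁴, cd⁵, cd⁶, cd⁷, cd⁸, cd⁹, c²d, d¹⁰, cd¹⁰, c²d², c²d³, c²d⁴, c²d⁵, c²d⁶, c²d⁷, c²d⁸, c²d⁹, c²d¹⁰}.
No further products give new elements, so |G| = 33.

Answer: 33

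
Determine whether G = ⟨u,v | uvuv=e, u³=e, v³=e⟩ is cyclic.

Every cyclic group is abelian. But u·v = uv while v·u = u²v², so u·v ≠ v·u and G is not abelian. Hence G is not cyclic.

Answer: No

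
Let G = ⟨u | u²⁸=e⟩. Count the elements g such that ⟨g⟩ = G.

G is cyclic of order 28. An element generates G iff its order is 28, and a cyclic group of order 28 has exactly φ(28) = 12 such elements.

Answer: 12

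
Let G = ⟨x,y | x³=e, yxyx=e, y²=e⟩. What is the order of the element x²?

Compute successive powers until reaching e:
  (x²)¹ = x², (x²)² = x, (x²)³ = e.
The smallest positive k with (x²)ᵏ = e is 3.

Answer: 3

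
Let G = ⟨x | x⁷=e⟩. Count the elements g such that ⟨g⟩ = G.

G is cyclic of order 7. An element generates G iff its order is 7, and a cyclic group of order 7 has exactly φ(7) = 6 such elements.

Answer: 6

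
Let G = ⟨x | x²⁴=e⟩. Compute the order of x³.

Compute successive powers until reaching e:
  (x³)¹ = x³, (x³)² = x⁶, (x³)³ = x⁹, (x³)⁴ = x¹², (x³)⁵ = x¹⁵, (x³)⁶ = x¹⁸, (x³)⁷ = x²¹, (x³)⁸ = e.
The smallest positive k with (x³)ᵏ = e is 8.

Answer: 8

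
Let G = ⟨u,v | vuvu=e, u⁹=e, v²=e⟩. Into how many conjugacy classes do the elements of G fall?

The conjugacy classes (representative and size) are:
  [e] (size 1), [u⁸] (size 2), [u⁷] (size 2), [u⁶] (size 2), [u⁵] (size 2), [u⁴v] (size 9).
Class equation: 1 + 2 + 2 + 2 + 2 + 9 = 18 = |G|. So G has 6 conjugacy classes.

Answer: 6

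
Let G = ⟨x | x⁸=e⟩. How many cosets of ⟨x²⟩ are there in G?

First find ord(x²) by computing successive powers:
  (x²)¹ = x², (x²)² = x⁴, (x²)³ = x⁶, (x²)⁴ = e.
So |⟨x²⟩| = ord(x²) = 4. With |G| = 8, by Lagrange [G : ⟨x²⟩] = 8/4 = 2.

Answer: 2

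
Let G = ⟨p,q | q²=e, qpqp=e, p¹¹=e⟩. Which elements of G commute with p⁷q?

⟨p⁷q⟩ ⊆ C_G(p⁷q) since powers of p⁷q commute with p⁷q; so |C_G(p⁷q)| ≥ |⟨p⁷q⟩| = 2.
By orbit–stabilizer, |C_G(p⁷q)| = |G| / |conj. class of p⁷q| = 22 / 11 = 2.
The 2 elements commuting with p⁷q are {e, p⁷q}.

Answer: {e, p⁷q}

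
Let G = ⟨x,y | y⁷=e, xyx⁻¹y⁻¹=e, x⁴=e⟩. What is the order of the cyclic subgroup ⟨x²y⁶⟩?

|⟨x²y⁶⟩| equals the order of x²y⁶. Compute successive powers until reaching e:
  (x²y⁶)¹ = x²y⁶, (x²y⁶)² = y⁵, (x²y⁶)³ = x²y⁴, (x²y⁶)⁴ = y³, (x²y⁶)⁵ = x²y², (x²y⁶)⁶ = y, (x²y⁶)⁷ = x², (x²y⁶)⁸ = y⁶, (x²y⁶)⁹ = x²y⁵, (x²y⁶)¹⁰ = y⁴, (x²y⁶)¹¹ = x²y³, (x²y⁶)¹² = y², (x²y⁶)¹³ = x²y, (x²y⁶)¹⁴ = e.
The smallest positive k with (x²y⁶)ᵏ = e is 14, so |⟨x²y⁶⟩| = 14.

Answer: 14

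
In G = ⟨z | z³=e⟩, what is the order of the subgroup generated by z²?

|⟨z²⟩| equals the order of z². Compute successive powers until reaching e:
  (z²)¹ = z², (z²)² = z, (z²)³ = e.
The smallest positive k with (z²)ᵏ = e is 3, so |⟨z²⟩| = 3.

Answer: 3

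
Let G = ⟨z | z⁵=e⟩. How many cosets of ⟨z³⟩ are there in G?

First find ord(z³) by computing successive powers:
  (z³)¹ = z³, (z³)² = z, (z³)³ = z⁴, (z³)⁴ = z², (z³)⁵ = e.
So |⟨z³⟩| = ord(z³) = 5. With |G| = 5, by Lagrange [G : ⟨z³⟩] = 5/5 = 1.

Answer: 1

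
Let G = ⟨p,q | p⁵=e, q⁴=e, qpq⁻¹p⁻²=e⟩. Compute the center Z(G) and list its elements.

An element z ∈ Z(G) iff z commutes with every generator.
For example e is central: e·p = p = p·e; e·q = q = q·e.
Whereas p ∉ Z(G) since p·q = pq ≠ p²q = q·p.
Checking each of the 20 elements this way gives Z(G) = {e}, of order 1.

Answer: {e}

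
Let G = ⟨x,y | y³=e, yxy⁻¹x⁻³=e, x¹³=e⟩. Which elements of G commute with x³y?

⟨x³y⟩ ⊆ C_G(x³y) since powers of x³y commute with x³y; so |C_G(x³y)| ≥ |⟨x³y⟩| = 3.
By orbit–stabilizer, |C_G(x³y)| = |G| / |conj. class of x³y| = 39 / 13 = 3.
The 3 elements commuting with x³y are {e, x³y, x¹²y²}.

Answer: {e, x³y, x¹²y²}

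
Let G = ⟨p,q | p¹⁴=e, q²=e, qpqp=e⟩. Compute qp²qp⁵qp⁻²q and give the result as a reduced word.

Multiply left to right, reducing at each step:
  q · p² = p¹²q
  (p¹²q) · q = p¹²
  (p¹²) · p⁵ = p³
  (p³) · q = p³q
  (p³q) · p⁻² = p⁵q
  (p⁵q) · q = p⁵

Answer: p⁵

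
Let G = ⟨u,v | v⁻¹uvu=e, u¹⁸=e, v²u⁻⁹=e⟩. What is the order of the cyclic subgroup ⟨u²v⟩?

|⟨u²v⟩| equals the order of u²v. Compute successive powers until reaching e:
  (u²v)¹ = u²v, (u²v)² = u⁹, (u²v)³ = u²v⁻¹, (u²v)⁴ = e.
The smallest positive k with (u²v)ᵏ = e is 4, so |⟨u²v⟩| = 4.

Answer: 4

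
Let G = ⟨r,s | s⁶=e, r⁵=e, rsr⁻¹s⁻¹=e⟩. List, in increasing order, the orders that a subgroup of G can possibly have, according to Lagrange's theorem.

|G| = 30 = 2 · 3 · 5. By Lagrange's theorem the order of any subgroup divides 30; the divisors of 30 are 1, 2, 3, 5, 6, 10, 15, 30.

Answer: 1, 2, 3, 5, 6, 10, 15, 30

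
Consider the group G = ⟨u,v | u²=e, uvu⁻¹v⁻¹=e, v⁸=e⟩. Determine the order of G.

Enumerate words in the generators, reducing via the relations: the distinct elements are
  {e, u, v, uv, v², v³, v⁴, v⁵, v⁶, v⁷, uv², uv³, uv⁴, uv⁵, uv⁶, uv⁷}.
No further products give new elements, so |G| = 16.

Answer: 16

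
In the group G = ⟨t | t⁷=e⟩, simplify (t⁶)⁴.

Compute successive powers of (t⁶), reducing at each step:
  (t⁶)²: (t⁶) · t⁶ = t⁵
  (t⁶)³: (t⁵) · t⁶ = t⁴
  (t⁶)⁴: (t⁴) · t⁶ = t³

Answer: t³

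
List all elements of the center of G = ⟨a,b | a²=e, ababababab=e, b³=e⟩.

An element z ∈ Z(G) iff z commutes with every generator.
For example e is central: e·a = a = a·e; e·b = b = b·e.
Whereas a ∉ Z(G) since a·b = ab ≠ ba = b·a.
Checking each of the 60 elements this way gives Z(G) = {e}, of order 1.

Answer: {e}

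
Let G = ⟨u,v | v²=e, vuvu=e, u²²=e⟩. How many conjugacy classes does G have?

The conjugacy classes (representative and size) are:
  [e] (size 1), [u] (size 2), [u²] (size 2), [u¹⁹] (size 2), [u⁴] (size 2), [u⁵] (size 2), [u⁶] (size 2), [u⁷] (size 2), [u⁸] (size 2), [u¹³] (size 2), [u¹⁰] (size 2), [u¹¹] (size 1), [u⁶v] (size 11), [uv] (size 11).
Class equation: 1 + 2 + 2 + 2 + 2 + 2 + 2 + 2 + 2 + 2 + 2 + 1 + 11 + 11 = 44 = |G|. So G has 14 conjugacy classes.

Answer: 14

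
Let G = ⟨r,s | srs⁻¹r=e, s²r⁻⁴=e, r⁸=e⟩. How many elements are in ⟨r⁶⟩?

|⟨r⁶⟩| equals the order of r⁶. Compute successive powers until reaching e:
  (r⁶)¹ = r⁶, (r⁶)² = r⁴, (r⁶)³ = r², (r⁶)⁴ = e.
The smallest positive k with (r⁶)ᵏ = e is 4, so |⟨r⁶⟩| = 4.

Answer: 4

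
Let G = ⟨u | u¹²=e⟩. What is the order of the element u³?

Compute successive powers until reaching e:
  (u³)¹ = u³, (u³)² = u⁶, (u³)³ = u⁹, (u³)⁴ = e.
The smallest positive k with (u³)ᵏ = e is 4.

Answer: 4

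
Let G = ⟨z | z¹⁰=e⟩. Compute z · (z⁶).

Compute z · (z⁶) by multiplying left to right and reducing via the relations at each step:
  z · z⁶ = z⁷

Answer: z⁷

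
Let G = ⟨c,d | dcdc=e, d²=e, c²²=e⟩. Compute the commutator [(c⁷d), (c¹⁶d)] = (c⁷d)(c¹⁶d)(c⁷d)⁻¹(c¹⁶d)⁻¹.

[(c⁷d), (c¹⁶d)] = (c⁷d)·(c¹⁶d)·(c⁷d)⁻¹·(c¹⁶d)⁻¹.
  (c⁷d) · (c¹⁶d) = c¹³
  (c¹³) · (c⁷d) = c²⁰d
  (c²⁰d) · (c¹⁶d) = c⁴

Answer: c⁴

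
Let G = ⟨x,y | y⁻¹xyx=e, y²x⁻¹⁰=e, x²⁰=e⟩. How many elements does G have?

Enumerate words in the generators, reducing via the relations: the distinct elements are
  {e, x, y, xy, x², x³, x⁴, x⁵, x⁶, x⁷, x⁸, x⁹, x²y, x³y, x¹², x¹³, x¹¹, x¹⁰, x¹⁴, x¹⁵, x¹⁶, x¹⁷, x¹⁸, x¹⁹, x⁴y, x⁵y, x⁶y, x⁷y, x⁸y, x⁹y, y⁻¹, xy⁻¹, x²y⁻¹, x³y⁻¹, x⁴y⁻¹, x⁵y⁻¹, x⁶y⁻¹, x⁷y⁻¹, x⁸y⁻¹, x⁹y⁻¹}.
No further products give new elements, so |G| = 40.

Answer: 40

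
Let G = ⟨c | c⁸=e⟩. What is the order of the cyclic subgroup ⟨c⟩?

|⟨c⟩| equals the order of c. Compute successive powers until reaching e:
  c¹ = c, c² = c², c³ = c³, c⁴ = c⁴, c⁵ = c⁵, c⁶ = c⁶, c⁷ = c⁷, c⁸ = e.
The smallest positive k with cᵏ = e is 8, so |⟨c⟩| = 8.

Answer: 8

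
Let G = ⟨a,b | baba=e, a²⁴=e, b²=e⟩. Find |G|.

Enumerate words in the generators, reducing via the relations: the distinct elements are
  {a, b, e, ab, a², a³, a⁴, a⁵, a⁶, a⁷, a⁸, a⁹, a²b, a²², a²³, a²¹, a²⁰, a³b, a¹², a¹³, a¹¹, a¹⁰, a¹⁴, a¹⁵, a¹⁶, a¹⁷, a¹⁸, a¹⁹, a⁴b, a⁵b, a⁶b, a⁷b, a⁸b, a⁹b, a²²b, a²³b, a²¹b, a²⁰b, a¹²b, a¹³b, a¹¹b, a¹⁰b, a¹⁴b, a¹⁵b, a¹⁶b, a¹⁷b, a¹⁸b, a¹⁹b}.
No further products give new elements, so |G| = 48.

Answer: 48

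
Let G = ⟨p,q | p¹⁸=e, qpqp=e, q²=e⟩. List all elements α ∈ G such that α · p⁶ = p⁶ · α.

⟨p⁶⟩ ⊆ C_G(p⁶) since powers of p⁶ commute with p⁶; so |C_G(p⁶)| ≥ |⟨p⁶⟩| = 3.
By orbit–stabilizer, |C_G(p⁶)| = |G| / |conj. class of p⁶| = 36 / 2 = 18.
The 18 elements commuting with p⁶ are {e, p, p², p³, p⁴, p⁵, p⁶, p⁷, p⁸, p⁹, p¹⁰, p¹¹, p¹², p¹³, p¹⁴, p¹⁵, p¹⁶, p¹⁷}.

Answer: {e, p, p², p³, p⁴, p⁵, p⁶, p⁷, p⁸, p⁹, p¹⁰, p¹¹, p¹², p¹³, p¹⁴, p¹⁵, p¹⁶, p¹⁷}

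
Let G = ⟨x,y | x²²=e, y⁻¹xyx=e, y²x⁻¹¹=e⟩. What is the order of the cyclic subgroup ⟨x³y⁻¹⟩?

|⟨x³y⁻¹⟩| equals the order of x³y⁻¹. Compute successive powers until reaching e:
  (x³y⁻¹)¹ = x³y⁻¹, (x³y⁻¹)² = x¹¹, (x³y⁻¹)³ = x³y, (x³y⁻¹)⁴ = e.
The smallest positive k with (x³y⁻¹)ᵏ = e is 4, so |⟨x³y⁻¹⟩| = 4.

Answer: 4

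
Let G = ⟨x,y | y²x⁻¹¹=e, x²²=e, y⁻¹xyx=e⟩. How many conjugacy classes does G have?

The conjugacy classes (representative and size) are:
  [e] (size 1), [x²¹] (size 2), [x²] (size 2), [x³] (size 2), [x¹⁸] (size 2), [x¹⁷] (size 2), [x⁶] (size 2), [x⁷] (size 2), [x⁸] (size 2), [x¹³] (size 2), [x¹²] (size 2), [x¹¹] (size 1), [x¹⁰y] (size 11), [x⁷y] (size 11).
Class equation: 1 + 2 + 2 + 2 + 2 + 2 + 2 + 2 + 2 + 2 + 2 + 1 + 11 + 11 = 44 = |G|. So G has 14 conjugacy classes.

Answer: 14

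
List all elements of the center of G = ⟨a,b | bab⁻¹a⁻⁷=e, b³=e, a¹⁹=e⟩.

An element z ∈ Z(G) iff z commutes with every generator.
For example e is central: e·a = a = a·e; e·b = b = b·e.
Whereas a ∉ Z(G) since a·b = ab ≠ a⁷b = b·a.
Checking each of the 57 elements this way gives Z(G) = {e}, of order 1.

Answer: {e}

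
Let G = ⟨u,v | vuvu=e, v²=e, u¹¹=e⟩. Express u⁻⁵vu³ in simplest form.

Multiply left to right, reducing at each step:
  (u⁶) · v = u⁶v
  (u⁶v) · u³ = u³v

Answer: u³v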